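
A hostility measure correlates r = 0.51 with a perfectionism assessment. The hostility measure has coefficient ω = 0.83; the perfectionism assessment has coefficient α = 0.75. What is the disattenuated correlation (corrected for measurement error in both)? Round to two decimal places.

r_true = r_obs / √(r_xx · r_yy) = 0.51 / √(0.83 × 0.75) = 0.51 / √0.6225 = 0.51 / 0.7890 ≈ 0.65.

0.65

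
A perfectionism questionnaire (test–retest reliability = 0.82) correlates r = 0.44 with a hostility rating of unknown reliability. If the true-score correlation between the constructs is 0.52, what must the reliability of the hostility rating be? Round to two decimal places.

0.87

r_true = r_obs / √(r_xx · r_yy) ⇒ 0.52 = 0.44 / √(0.82 · r_yy).
√(0.82 · r_yy) = 0.44 / 0.52 = 0.8462; 0.82 · r_yy = 0.7161; r_yy = 0.7161 / 0.82 ≈ 0.87.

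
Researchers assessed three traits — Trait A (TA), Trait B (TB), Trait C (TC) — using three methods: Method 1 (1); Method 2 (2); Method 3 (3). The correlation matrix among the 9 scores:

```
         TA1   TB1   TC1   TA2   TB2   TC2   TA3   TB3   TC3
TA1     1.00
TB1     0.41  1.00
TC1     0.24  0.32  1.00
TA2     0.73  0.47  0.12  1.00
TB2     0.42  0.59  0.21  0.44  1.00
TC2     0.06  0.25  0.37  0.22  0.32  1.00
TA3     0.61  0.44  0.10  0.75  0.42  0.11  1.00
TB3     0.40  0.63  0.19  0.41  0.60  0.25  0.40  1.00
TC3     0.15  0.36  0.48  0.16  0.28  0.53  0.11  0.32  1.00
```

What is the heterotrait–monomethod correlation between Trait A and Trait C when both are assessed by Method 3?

Different traits, same method: r(TA3, TC3) = 0.11.

0.11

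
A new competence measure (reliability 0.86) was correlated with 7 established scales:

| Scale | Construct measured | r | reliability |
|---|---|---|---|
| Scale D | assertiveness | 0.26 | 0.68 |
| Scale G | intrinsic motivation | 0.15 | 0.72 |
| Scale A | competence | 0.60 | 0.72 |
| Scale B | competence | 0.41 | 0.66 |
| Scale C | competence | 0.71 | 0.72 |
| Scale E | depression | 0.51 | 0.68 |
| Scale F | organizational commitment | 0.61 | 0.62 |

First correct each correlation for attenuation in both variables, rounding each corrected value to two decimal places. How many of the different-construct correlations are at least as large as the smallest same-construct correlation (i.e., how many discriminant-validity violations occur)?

2

Disattenuated r (r / √(r_scale · r_new)):
  Scale D (disc): 0.26 / √(0.68·0.86) = 0.34
  Scale G (disc): 0.15 / √(0.72·0.86) = 0.19
  Scale A (conv): 0.60 / √(0.72·0.86) = 0.76
  Scale B (conv): 0.41 / √(0.66·0.86) = 0.54
  Scale C (conv): 0.71 / √(0.72·0.86) = 0.90
  Scale E (disc): 0.51 / √(0.68·0.86) = 0.67
  Scale F (disc): 0.61 / √(0.62·0.86) = 0.84
Smallest convergent = 0.54. Discriminant values: 0.34, 0.19, 0.67, 0.84; count ≥ 0.54 → 2.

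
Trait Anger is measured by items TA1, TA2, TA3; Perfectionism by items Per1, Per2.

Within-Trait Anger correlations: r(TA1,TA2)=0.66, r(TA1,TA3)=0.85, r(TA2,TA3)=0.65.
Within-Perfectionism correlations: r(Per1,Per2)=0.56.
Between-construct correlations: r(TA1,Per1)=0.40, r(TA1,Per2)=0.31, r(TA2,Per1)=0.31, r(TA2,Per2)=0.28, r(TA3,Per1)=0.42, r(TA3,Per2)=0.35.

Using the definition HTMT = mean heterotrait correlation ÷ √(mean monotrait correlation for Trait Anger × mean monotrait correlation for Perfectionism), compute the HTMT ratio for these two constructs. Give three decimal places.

Between-construct mean = 2.07/6 = 0.3450.
Mean within-TA = 2.16/3 = 0.7200; mean within-Per = 0.56/1 = 0.5600.
Geometric mean = √(0.7200 × 0.5600) = 0.6350.
HTMT = 0.3450 / 0.6350 = 0.543.

0.543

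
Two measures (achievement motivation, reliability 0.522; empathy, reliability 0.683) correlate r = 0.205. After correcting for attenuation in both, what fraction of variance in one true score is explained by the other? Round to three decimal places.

Disattenuated r = 0.205 / √(0.522 × 0.683) = 0.205 / 0.5971 = 0.3433.
Shared true-score variance = 0.3433² = 0.1179 ≈ 0.118.

0.118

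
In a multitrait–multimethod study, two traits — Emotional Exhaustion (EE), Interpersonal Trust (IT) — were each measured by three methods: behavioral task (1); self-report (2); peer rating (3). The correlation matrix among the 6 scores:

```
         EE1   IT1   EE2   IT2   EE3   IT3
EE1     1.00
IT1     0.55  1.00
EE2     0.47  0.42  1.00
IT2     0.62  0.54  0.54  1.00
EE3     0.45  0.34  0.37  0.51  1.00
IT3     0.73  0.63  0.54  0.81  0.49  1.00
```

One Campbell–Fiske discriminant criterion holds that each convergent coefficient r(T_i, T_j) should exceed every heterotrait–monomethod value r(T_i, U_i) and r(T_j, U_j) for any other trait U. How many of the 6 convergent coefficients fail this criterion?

Checking each validity diagonal entry against its comparison values:
EE (methods 1·2): 0.47 vs {0.55, 0.54} → fail.
EE (methods 1·3): 0.45 vs {0.55, 0.49} → fail.
EE (methods 2·3): 0.37 vs {0.54, 0.49} → fail.
IT (methods 1·2): 0.54 vs {0.55, 0.54} → fail.
IT (methods 1·3): 0.63 vs {0.55, 0.49} → pass.
IT (methods 2·3): 0.81 vs {0.54, 0.49} → pass.
4 of 6 fail.

4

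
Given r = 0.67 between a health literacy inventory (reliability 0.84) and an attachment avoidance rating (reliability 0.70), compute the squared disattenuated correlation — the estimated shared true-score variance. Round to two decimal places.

0.76

Disattenuated r = 0.67 / √(0.84 × 0.70) = 0.67 / 0.7668 = 0.8738.
Shared true-score variance = 0.8738² = 0.7635 ≈ 0.76.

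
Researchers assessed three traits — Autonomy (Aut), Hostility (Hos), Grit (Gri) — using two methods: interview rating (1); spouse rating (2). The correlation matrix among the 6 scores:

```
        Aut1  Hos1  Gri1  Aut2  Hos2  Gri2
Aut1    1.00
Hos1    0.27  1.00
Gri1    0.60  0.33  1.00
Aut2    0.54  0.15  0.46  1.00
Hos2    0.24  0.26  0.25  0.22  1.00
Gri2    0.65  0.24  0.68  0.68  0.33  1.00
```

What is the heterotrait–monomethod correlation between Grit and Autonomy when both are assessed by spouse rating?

Different traits, same method: r(Gri2, Aut2) = 0.68.

0.68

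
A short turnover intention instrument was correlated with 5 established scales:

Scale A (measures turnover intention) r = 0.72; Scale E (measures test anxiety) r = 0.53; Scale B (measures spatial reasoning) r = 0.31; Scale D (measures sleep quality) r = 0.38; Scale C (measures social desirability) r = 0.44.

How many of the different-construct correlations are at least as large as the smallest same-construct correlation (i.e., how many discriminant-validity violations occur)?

0

Convergent (same construct = turnover intention): Scale A.
Smallest convergent = 0.72. Discriminant values: 0.53, 0.31, 0.38, 0.44; count ≥ 0.72 → 0.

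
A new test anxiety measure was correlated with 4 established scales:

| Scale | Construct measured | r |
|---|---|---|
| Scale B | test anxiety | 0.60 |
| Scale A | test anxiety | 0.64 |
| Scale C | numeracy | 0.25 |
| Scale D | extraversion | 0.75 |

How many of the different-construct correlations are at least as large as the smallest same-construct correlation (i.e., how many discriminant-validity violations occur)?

Convergent (same construct = test anxiety): Scale B, Scale A.
Smallest convergent = 0.60. Discriminant values: 0.25, 0.75; count ≥ 0.60 → 1.

1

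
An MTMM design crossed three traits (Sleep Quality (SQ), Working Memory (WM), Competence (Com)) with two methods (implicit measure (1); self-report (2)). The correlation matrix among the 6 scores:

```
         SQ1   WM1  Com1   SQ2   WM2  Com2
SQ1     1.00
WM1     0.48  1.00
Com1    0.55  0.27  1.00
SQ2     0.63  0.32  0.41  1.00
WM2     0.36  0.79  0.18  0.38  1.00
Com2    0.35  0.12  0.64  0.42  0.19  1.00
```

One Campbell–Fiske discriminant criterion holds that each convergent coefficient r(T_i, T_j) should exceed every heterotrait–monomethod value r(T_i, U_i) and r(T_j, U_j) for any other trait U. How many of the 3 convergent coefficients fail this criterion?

0

Checking each validity diagonal entry against its comparison values:
SQ (methods 1·2): 0.63 vs {0.48, 0.38, 0.55, 0.42} → pass.
WM (methods 1·2): 0.79 vs {0.48, 0.38, 0.27, 0.19} → pass.
Com (methods 1·2): 0.64 vs {0.55, 0.42, 0.27, 0.19} → pass.
0 of 3 fail.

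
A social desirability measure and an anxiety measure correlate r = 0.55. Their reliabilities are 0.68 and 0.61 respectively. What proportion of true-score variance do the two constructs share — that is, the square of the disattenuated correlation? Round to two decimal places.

Disattenuated r = 0.55 / √(0.68 × 0.61) = 0.55 / 0.6440 = 0.8540.
Shared true-score variance = 0.8540² = 0.7293 ≈ 0.73.

0.73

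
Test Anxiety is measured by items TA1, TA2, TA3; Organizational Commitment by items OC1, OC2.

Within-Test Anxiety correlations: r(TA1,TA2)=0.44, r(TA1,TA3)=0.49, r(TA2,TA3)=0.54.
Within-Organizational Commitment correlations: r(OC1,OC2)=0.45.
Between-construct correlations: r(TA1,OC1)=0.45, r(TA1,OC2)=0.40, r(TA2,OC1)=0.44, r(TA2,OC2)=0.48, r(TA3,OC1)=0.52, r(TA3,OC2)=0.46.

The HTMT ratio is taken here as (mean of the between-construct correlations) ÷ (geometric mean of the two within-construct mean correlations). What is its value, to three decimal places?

0.976

Mean heterotrait r = 2.75/6 = 0.4583.
Mean within-TA = 1.47/3 = 0.4900; mean within-OC = 0.45/1 = 0.4500.
Geometric mean = √(0.4900 × 0.4500) = 0.4696.
HTMT = 0.4583 / 0.4696 = 0.976.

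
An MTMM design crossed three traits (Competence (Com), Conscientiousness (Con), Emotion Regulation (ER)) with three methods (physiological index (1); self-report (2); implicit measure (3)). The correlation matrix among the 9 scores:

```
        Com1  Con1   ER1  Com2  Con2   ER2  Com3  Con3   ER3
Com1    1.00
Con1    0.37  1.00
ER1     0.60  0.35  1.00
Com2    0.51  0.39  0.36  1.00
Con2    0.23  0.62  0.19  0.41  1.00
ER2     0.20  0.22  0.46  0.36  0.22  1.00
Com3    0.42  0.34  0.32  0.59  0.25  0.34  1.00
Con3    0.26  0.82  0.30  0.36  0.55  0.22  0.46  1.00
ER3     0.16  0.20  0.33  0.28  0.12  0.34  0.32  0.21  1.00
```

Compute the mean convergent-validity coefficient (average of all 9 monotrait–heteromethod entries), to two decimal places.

0.52

Convergent values: 0.51, 0.42, 0.59, 0.62, 0.82, 0.55, 0.46, 0.33, 0.34; mean = 4.64/9 = 0.52.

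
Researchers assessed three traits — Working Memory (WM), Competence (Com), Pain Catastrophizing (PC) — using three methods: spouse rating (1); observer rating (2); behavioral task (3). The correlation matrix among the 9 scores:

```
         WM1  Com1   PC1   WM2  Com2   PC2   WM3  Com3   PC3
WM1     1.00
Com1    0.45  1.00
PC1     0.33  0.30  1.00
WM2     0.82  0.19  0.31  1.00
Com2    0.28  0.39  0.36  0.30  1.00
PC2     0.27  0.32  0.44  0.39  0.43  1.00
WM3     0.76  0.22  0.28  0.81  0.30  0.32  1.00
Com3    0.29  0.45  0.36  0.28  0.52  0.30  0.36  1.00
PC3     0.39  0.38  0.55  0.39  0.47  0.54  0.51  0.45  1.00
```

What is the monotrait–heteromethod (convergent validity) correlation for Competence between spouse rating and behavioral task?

Same trait (Com), different methods: r(Com1, Com3) = 0.45.

0.45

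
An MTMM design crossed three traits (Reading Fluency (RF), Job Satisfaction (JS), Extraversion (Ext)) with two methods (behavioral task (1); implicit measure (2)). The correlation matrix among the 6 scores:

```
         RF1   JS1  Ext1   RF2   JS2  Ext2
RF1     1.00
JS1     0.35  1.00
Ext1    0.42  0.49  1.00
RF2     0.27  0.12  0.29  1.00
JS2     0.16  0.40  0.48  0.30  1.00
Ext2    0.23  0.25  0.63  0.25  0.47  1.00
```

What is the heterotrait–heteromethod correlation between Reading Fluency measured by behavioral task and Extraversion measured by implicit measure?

0.23

Different traits and methods: r(RF1, Ext2) = 0.23.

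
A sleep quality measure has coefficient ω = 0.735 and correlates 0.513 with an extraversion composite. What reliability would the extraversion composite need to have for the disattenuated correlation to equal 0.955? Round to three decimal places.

0.393

r_true = r_obs / √(r_xx · r_yy) ⇒ 0.955 = 0.513 / √(0.735 · r_yy).
√(0.735 · r_yy) = 0.513 / 0.955 = 0.5372; 0.735 · r_yy = 0.2886; r_yy = 0.2886 / 0.735 ≈ 0.393.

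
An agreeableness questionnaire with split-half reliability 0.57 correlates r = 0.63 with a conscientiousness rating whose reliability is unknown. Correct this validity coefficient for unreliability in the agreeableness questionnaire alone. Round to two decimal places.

0.83

Single correction: r_c = r_obs / √r_xx = 0.63 / √0.57 = 0.63 / 0.7550 ≈ 0.83.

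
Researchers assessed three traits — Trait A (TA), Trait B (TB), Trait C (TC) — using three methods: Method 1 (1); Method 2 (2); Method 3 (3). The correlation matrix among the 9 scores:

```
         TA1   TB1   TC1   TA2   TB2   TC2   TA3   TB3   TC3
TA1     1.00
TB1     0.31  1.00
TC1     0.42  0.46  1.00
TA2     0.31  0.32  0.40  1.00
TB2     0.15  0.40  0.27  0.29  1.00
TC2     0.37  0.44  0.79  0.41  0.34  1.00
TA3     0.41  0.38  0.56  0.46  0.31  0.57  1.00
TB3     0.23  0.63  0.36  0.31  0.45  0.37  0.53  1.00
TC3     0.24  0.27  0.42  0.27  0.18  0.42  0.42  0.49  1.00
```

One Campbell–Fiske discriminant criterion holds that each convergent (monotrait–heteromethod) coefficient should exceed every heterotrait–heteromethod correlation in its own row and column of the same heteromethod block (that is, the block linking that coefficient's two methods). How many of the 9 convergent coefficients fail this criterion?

Each convergent coefficient versus the relevant comparison correlations:
TA (methods 1·2): 0.31 vs {0.15, 0.32, 0.37, 0.40} → fail.
TA (methods 1·3): 0.41 vs {0.23, 0.38, 0.24, 0.56} → fail.
TA (methods 2·3): 0.46 vs {0.31, 0.31, 0.27, 0.57} → fail.
TB (methods 1·2): 0.40 vs {0.32, 0.15, 0.44, 0.27} → fail.
TB (methods 1·3): 0.63 vs {0.38, 0.23, 0.27, 0.36} → pass.
TB (methods 2·3): 0.45 vs {0.31, 0.31, 0.18, 0.37} → pass.
TC (methods 1·2): 0.79 vs {0.40, 0.37, 0.27, 0.44} → pass.
TC (methods 1·3): 0.42 vs {0.56, 0.24, 0.36, 0.27} → fail.
TC (methods 2·3): 0.42 vs {0.57, 0.27, 0.37, 0.18} → fail.
6 of 9 fail.

6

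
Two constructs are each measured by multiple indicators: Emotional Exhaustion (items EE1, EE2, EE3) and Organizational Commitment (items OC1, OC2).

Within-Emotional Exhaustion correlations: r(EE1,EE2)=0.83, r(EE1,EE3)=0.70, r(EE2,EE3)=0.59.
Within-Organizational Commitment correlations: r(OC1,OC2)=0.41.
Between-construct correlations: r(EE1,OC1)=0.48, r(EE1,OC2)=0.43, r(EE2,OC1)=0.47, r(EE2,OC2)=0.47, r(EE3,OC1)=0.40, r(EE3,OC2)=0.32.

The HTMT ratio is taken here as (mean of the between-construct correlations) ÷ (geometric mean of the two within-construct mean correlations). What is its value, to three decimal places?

Mean heterotrait r = 2.57/6 = 0.4283.
Mean within-EE = 2.12/3 = 0.7067; mean within-OC = 0.41/1 = 0.4100.
Geometric mean = √(0.7067 × 0.4100) = 0.5383.
HTMT = 0.4283 / 0.5383 = 0.796.

0.796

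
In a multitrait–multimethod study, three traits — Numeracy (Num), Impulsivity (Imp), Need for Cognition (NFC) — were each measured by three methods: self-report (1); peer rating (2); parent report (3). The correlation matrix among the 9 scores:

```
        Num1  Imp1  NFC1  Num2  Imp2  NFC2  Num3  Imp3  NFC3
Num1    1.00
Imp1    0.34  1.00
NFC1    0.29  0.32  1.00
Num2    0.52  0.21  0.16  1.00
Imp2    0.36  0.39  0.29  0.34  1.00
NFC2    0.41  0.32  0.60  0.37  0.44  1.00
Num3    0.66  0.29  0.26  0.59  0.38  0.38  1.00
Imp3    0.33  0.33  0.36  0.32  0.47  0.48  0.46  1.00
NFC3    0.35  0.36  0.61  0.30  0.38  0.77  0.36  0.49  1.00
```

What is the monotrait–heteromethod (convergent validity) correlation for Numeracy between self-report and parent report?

Same trait (Num), different methods: r(Num1, Num3) = 0.66.

0.66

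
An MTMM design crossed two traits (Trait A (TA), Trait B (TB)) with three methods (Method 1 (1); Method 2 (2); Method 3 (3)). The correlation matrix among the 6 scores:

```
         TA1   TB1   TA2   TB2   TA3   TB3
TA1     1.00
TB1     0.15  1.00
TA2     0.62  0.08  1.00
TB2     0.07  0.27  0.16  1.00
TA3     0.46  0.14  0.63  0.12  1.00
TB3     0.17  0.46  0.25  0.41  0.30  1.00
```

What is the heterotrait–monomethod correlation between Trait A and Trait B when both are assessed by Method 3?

Different traits, same method: r(TA3, TB3) = 0.30.

0.30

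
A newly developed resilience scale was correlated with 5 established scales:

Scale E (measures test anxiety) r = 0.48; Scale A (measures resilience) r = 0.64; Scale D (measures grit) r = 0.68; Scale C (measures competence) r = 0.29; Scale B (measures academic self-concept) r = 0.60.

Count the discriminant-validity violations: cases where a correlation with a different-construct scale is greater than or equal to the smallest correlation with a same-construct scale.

Convergent (same construct = resilience): Scale A.
Smallest convergent = 0.64. Discriminant values: 0.48, 0.68, 0.29, 0.60; count ≥ 0.64 → 1.

1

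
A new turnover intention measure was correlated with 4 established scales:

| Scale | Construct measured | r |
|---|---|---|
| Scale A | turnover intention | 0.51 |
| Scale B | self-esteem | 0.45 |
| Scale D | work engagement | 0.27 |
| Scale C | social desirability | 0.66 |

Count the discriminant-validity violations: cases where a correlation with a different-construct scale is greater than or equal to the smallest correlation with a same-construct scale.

Convergent (same construct = turnover intention): Scale A.
Smallest convergent = 0.51. Discriminant values: 0.45, 0.27, 0.66; count ≥ 0.51 → 1.

1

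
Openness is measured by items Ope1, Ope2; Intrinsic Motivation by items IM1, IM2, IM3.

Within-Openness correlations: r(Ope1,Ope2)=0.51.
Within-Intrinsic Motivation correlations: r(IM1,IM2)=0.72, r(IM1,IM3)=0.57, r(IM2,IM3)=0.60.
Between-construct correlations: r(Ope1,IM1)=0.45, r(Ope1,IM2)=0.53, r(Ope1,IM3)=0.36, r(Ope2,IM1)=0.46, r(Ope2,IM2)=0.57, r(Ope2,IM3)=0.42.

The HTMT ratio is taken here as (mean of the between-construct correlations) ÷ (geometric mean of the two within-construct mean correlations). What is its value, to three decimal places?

Mean heterotrait r = 2.79/6 = 0.4650.
Mean within-Ope = 0.51/1 = 0.5100; mean within-IM = 1.89/3 = 0.6300.
Geometric mean = √(0.5100 × 0.6300) = 0.5668.
HTMT = 0.4650 / 0.5668 = 0.820.

0.820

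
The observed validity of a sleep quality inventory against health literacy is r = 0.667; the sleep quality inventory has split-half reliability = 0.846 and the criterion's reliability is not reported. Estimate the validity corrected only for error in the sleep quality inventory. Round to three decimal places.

0.725

Single correction: r_c = r_obs / √r_xx = 0.667 / √0.846 = 0.667 / 0.9198 ≈ 0.725.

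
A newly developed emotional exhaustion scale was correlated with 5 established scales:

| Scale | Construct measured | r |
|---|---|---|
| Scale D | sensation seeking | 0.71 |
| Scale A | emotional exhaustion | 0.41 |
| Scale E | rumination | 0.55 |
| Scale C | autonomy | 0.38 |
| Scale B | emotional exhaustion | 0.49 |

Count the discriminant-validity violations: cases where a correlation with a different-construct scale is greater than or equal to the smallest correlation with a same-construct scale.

Convergent (same construct = emotional exhaustion): Scale A, Scale B.
Smallest convergent = 0.41. Discriminant values: 0.71, 0.55, 0.38; count ≥ 0.41 → 2.

2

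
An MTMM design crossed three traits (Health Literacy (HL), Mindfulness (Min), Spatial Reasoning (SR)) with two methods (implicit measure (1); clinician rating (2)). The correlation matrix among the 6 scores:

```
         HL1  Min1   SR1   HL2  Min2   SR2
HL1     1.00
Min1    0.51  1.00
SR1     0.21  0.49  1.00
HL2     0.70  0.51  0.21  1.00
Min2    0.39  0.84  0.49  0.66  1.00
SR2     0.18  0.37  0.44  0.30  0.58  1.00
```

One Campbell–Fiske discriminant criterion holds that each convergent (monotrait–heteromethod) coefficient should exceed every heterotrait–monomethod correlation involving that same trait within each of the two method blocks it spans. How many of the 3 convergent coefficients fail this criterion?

Convergent coefficients and their comparison sets:
HL (methods 1·2): 0.70 vs {0.51, 0.66, 0.21, 0.30} → pass.
Min (methods 1·2): 0.84 vs {0.51, 0.66, 0.49, 0.58} → pass.
SR (methods 1·2): 0.44 vs {0.21, 0.30, 0.49, 0.58} → fail.
1 of 3 fail.

1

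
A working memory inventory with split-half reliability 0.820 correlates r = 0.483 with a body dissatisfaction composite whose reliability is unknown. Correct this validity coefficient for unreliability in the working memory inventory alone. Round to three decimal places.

Single correction: r_c = r_obs / √r_xx = 0.483 / √0.820 = 0.483 / 0.9055 ≈ 0.533.

0.533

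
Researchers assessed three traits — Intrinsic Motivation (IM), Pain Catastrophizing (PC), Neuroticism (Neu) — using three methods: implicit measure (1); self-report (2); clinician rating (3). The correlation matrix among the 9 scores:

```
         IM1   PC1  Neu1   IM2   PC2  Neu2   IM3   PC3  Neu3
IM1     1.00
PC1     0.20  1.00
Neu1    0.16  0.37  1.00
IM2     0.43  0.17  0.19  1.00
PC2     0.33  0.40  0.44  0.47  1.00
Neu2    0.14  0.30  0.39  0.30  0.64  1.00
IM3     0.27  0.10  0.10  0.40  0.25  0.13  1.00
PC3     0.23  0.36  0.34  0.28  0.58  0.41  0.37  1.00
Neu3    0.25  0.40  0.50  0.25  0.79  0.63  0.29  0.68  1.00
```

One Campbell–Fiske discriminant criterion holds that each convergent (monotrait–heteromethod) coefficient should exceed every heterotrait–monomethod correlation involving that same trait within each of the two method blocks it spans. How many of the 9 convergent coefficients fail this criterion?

9

Checking each validity diagonal entry against its comparison values:
IM (methods 1·2): 0.43 vs {0.20, 0.47, 0.16, 0.30} → fail.
IM (methods 1·3): 0.27 vs {0.20, 0.37, 0.16, 0.29} → fail.
IM (methods 2·3): 0.40 vs {0.47, 0.37, 0.30, 0.29} → fail.
PC (methods 1·2): 0.40 vs {0.20, 0.47, 0.37, 0.64} → fail.
PC (methods 1·3): 0.36 vs {0.20, 0.37, 0.37, 0.68} → fail.
PC (methods 2·3): 0.58 vs {0.47, 0.37, 0.64, 0.68} → fail.
Neu (methods 1·2): 0.39 vs {0.16, 0.30, 0.37, 0.64} → fail.
Neu (methods 1·3): 0.50 vs {0.16, 0.29, 0.37, 0.68} → fail.
Neu (methods 2·3): 0.63 vs {0.30, 0.29, 0.64, 0.68} → fail.
9 of 9 fail.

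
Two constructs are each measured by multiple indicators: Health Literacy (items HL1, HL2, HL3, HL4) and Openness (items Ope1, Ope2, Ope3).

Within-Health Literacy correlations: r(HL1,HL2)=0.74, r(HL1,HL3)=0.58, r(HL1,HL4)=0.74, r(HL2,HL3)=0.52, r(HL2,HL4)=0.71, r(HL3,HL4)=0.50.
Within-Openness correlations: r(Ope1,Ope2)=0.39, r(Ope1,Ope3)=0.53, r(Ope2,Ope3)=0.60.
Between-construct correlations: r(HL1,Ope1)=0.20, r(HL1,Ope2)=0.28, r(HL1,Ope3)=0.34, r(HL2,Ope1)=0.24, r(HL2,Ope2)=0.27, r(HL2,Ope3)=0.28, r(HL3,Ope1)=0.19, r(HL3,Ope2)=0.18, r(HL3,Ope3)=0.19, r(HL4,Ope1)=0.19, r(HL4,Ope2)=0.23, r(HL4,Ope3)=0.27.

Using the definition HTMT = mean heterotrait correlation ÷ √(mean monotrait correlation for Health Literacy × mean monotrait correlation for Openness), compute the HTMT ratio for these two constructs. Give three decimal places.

Mean between = 2.86/12 = 0.2383.
Mean within-HL = 3.79/6 = 0.6317; mean within-Ope = 1.52/3 = 0.5067.
Geometric mean = √(0.6317 × 0.5067) = 0.5658.
HTMT = 0.2383 / 0.5658 = 0.421.

0.421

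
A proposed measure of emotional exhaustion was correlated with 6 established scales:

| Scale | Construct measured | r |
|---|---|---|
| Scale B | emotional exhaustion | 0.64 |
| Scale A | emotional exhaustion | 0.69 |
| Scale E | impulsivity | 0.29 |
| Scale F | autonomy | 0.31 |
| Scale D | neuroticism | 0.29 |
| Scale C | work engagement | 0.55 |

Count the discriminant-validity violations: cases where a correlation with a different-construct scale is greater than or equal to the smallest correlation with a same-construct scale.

0

Convergent (same construct = emotional exhaustion): Scale B, Scale A.
Smallest convergent = 0.64. Discriminant values: 0.29, 0.31, 0.29, 0.55; count ≥ 0.64 → 0.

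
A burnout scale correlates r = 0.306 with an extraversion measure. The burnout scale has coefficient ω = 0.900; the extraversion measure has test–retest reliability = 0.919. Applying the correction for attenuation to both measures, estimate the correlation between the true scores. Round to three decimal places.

0.336

r_true = r_obs / √(r_xx · r_yy) = 0.306 / √(0.900 × 0.919) = 0.306 / √0.827100 = 0.306 / 0.9095 ≈ 0.336.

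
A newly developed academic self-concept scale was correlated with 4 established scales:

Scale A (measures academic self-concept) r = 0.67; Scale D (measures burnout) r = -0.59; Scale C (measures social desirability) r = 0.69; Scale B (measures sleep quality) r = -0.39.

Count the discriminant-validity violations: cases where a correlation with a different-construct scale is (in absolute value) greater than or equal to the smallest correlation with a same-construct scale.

Convergent (same construct = academic self-concept): Scale A.
Smallest convergent = 0.67. Discriminant |r|: 0.59, 0.69, 0.39; count ≥ 0.67 → 1.

1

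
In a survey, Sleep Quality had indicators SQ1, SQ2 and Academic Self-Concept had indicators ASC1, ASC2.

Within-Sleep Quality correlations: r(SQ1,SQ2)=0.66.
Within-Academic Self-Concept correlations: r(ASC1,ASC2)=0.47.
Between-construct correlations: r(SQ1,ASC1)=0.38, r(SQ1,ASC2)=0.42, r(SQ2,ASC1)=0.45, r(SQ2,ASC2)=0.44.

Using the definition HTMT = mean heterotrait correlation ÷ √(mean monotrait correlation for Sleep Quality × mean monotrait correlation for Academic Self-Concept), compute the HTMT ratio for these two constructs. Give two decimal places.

Mean between = 1.69/4 = 0.4225.
Mean within-SQ = 0.66/1 = 0.6600; mean within-ASC = 0.47/1 = 0.4700.
Geometric mean = √(0.6600 × 0.4700) = 0.5570.
HTMT = 0.4225 / 0.5570 = 0.76.

0.76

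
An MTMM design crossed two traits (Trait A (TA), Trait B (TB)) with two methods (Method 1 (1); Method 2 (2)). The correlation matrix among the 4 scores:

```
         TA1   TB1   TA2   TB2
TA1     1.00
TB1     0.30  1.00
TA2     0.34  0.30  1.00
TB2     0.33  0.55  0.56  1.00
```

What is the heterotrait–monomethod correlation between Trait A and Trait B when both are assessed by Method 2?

0.56

Different traits, same method: r(TA2, TB2) = 0.56.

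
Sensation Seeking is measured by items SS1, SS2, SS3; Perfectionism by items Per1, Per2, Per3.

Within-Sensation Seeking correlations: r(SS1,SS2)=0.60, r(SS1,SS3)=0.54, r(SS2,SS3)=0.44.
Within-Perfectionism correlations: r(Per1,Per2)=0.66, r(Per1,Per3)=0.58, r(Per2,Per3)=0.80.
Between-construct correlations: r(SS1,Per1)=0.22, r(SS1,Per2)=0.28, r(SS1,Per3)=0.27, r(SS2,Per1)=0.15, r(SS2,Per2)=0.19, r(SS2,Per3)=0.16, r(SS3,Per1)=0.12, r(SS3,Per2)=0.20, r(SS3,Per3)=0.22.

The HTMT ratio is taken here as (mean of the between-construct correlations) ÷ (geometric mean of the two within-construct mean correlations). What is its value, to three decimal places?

0.336

Mean between = 1.81/9 = 0.2011.
Mean within-SS = 1.58/3 = 0.5267; mean within-Per = 2.04/3 = 0.6800.
Geometric mean = √(0.5267 × 0.6800) = 0.5985.
HTMT = 0.2011 / 0.5985 = 0.336.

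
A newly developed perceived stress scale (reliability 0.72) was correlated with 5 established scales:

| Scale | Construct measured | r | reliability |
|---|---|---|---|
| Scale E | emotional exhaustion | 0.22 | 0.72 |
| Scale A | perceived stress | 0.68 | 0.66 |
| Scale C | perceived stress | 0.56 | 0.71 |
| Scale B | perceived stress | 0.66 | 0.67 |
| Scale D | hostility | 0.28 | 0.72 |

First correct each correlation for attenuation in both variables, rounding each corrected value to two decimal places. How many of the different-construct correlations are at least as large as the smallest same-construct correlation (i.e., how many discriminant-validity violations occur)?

0

Disattenuated r (r / √(r_scale · r_new)):
  Scale E (disc): 0.22 / √(0.72·0.72) = 0.31
  Scale A (conv): 0.68 / √(0.66·0.72) = 0.99
  Scale C (conv): 0.56 / √(0.71·0.72) = 0.78
  Scale B (conv): 0.66 / √(0.67·0.72) = 0.95
  Scale D (disc): 0.28 / √(0.72·0.72) = 0.39
Smallest convergent = 0.78. Discriminant values: 0.31, 0.39; count ≥ 0.78 → 0.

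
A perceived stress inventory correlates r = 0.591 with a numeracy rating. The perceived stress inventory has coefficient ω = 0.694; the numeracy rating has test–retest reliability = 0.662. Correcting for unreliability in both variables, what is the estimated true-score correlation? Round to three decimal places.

0.872

r_true = r_obs / √(r_xx · r_yy) = 0.591 / √(0.694 × 0.662) = 0.591 / √0.459428 = 0.591 / 0.6778 ≈ 0.872.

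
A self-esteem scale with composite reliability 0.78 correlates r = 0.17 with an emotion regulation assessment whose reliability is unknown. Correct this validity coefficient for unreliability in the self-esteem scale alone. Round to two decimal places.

0.19

Single correction: r_c = r_obs / √r_xx = 0.17 / √0.78 = 0.17 / 0.8832 ≈ 0.19.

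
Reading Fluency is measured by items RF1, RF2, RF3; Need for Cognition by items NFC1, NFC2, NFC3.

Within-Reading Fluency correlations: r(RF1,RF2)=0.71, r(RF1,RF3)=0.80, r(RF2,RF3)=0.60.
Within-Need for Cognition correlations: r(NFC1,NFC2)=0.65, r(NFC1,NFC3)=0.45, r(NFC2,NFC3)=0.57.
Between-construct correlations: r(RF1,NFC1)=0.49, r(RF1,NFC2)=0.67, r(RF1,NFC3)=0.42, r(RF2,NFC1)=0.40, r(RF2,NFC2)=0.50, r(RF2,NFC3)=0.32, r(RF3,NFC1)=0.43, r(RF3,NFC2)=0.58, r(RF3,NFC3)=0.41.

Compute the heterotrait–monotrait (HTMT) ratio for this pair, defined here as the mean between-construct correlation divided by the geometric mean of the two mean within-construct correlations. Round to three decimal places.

Between-construct mean = 4.22/9 = 0.4689.
Mean within-RF = 2.11/3 = 0.7033; mean within-NFC = 1.67/3 = 0.5567.
Geometric mean = √(0.7033 × 0.5567) = 0.6257.
HTMT = 0.4689 / 0.6257 = 0.749.

0.749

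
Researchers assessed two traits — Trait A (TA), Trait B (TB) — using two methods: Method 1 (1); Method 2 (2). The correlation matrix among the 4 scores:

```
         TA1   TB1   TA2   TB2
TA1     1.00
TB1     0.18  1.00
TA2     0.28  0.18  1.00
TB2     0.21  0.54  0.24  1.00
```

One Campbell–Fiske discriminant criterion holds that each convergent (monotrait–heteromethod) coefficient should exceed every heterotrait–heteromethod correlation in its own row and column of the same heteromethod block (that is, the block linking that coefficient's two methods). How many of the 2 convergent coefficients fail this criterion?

0

Checking each validity diagonal entry against its comparison values:
TA (methods 1·2): 0.28 vs {0.21, 0.18} → pass.
TB (methods 1·2): 0.54 vs {0.18, 0.21} → pass.
0 of 2 fail.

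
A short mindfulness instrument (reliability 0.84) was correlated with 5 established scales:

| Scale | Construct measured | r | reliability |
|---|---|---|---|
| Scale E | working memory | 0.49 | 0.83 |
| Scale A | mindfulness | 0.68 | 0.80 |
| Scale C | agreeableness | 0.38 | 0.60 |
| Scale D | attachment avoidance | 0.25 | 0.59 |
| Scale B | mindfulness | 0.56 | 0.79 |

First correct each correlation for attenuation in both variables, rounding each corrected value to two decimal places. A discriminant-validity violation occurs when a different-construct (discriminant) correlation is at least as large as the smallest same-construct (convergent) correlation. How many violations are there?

Disattenuated r (r / √(r_scale · r_new)):
  Scale E (disc): 0.49 / √(0.83·0.84) = 0.59
  Scale A (conv): 0.68 / √(0.80·0.84) = 0.83
  Scale C (disc): 0.38 / √(0.60·0.84) = 0.54
  Scale D (disc): 0.25 / √(0.59·0.84) = 0.36
  Scale B (conv): 0.56 / √(0.79·0.84) = 0.69
Smallest convergent = 0.69. Discriminant values: 0.59, 0.54, 0.36; count ≥ 0.69 → 0.

0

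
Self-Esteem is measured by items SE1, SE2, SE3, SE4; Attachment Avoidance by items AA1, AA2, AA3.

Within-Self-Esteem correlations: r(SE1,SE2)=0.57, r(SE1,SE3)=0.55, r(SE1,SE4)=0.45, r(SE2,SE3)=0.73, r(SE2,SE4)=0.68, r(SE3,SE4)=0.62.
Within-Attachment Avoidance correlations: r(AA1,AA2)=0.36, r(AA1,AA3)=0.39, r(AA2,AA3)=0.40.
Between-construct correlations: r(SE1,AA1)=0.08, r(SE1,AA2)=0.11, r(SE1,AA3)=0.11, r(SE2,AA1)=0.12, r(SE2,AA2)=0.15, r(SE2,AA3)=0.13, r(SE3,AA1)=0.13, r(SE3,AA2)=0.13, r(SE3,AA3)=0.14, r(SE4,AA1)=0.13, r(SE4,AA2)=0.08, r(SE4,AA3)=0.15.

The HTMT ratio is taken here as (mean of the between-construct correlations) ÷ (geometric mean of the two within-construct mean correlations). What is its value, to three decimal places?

0.254

Between-construct mean = 1.46/12 = 0.1217.
Mean within-SE = 3.60/6 = 0.6000; mean within-AA = 1.15/3 = 0.3833.
Geometric mean = √(0.6000 × 0.3833) = 0.4796.
HTMT = 0.1217 / 0.4796 = 0.254.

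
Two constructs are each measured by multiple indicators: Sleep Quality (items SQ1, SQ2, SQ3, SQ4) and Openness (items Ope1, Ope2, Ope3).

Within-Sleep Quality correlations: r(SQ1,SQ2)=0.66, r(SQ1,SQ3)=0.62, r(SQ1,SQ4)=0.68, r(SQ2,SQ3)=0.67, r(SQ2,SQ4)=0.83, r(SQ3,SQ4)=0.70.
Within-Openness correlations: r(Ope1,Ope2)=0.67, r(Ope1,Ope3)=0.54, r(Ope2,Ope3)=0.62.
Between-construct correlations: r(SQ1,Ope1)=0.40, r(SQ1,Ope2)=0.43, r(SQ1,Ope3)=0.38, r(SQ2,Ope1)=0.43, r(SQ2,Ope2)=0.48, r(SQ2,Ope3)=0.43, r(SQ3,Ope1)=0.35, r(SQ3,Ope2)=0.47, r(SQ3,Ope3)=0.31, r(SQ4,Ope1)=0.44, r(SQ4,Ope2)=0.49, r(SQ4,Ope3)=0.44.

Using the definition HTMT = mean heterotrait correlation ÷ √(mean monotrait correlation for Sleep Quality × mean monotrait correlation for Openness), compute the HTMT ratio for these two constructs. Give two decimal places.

Mean heterotrait r = 5.05/12 = 0.4208.
Mean within-SQ = 4.16/6 = 0.6933; mean within-Ope = 1.83/3 = 0.6100.
Geometric mean = √(0.6933 × 0.6100) = 0.6503.
HTMT = 0.4208 / 0.6503 = 0.65.

0.65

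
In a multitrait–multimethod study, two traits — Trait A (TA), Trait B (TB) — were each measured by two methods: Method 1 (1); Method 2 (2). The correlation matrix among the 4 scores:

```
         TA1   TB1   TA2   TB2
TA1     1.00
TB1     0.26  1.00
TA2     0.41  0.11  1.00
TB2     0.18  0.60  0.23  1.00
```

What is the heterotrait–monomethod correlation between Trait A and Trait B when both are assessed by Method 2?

Different traits, same method: r(TA2, TB2) = 0.23.

0.23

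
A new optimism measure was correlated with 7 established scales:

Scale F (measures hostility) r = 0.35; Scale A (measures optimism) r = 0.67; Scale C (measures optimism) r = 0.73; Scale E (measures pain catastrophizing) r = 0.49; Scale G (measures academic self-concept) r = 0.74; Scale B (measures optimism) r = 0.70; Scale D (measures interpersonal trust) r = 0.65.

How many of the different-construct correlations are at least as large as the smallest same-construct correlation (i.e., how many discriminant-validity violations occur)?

Convergent (same construct = optimism): Scale A, Scale C, Scale B.
Smallest convergent = 0.67. Discriminant values: 0.35, 0.49, 0.74, 0.65; count ≥ 0.67 → 1.

1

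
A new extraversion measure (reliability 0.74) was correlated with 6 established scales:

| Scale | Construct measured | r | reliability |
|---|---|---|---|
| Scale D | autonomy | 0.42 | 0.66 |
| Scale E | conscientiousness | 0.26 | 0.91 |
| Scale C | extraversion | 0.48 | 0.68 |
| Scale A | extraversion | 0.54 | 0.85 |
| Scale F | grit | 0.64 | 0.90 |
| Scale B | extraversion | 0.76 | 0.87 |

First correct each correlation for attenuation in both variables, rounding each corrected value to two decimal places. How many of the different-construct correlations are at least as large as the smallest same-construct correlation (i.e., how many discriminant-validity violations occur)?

1

Disattenuated r (r / √(r_scale · r_new)):
  Scale D (disc): 0.42 / √(0.66·0.74) = 0.60
  Scale E (disc): 0.26 / √(0.91·0.74) = 0.32
  Scale C (conv): 0.48 / √(0.68·0.74) = 0.68
  Scale A (conv): 0.54 / √(0.85·0.74) = 0.68
  Scale F (disc): 0.64 / √(0.90·0.74) = 0.78
  Scale B (conv): 0.76 / √(0.87·0.74) = 0.95
Smallest convergent = 0.68. Discriminant values: 0.60, 0.32, 0.78; count ≥ 0.68 → 1.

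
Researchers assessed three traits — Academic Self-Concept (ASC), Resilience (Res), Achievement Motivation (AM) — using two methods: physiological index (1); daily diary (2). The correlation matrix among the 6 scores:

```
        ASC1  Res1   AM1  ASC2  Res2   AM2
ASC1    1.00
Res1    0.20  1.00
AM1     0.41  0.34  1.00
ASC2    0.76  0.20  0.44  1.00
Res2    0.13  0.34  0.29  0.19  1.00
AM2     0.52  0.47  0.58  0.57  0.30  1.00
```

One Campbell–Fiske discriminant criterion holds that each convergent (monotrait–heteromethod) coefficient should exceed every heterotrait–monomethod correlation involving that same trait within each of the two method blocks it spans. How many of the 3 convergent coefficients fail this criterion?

Checking each validity diagonal entry against its comparison values:
ASC (methods 1·2): 0.76 vs {0.20, 0.19, 0.41, 0.57} → pass.
Res (methods 1·2): 0.34 vs {0.20, 0.19, 0.34, 0.30} → fail.
AM (methods 1·2): 0.58 vs {0.41, 0.57, 0.34, 0.30} → pass.
1 of 3 fail.

1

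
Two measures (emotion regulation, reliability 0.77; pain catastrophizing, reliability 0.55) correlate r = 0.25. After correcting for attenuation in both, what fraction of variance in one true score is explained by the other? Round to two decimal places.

Disattenuated r = 0.25 / √(0.77 × 0.55) = 0.25 / 0.6508 = 0.3841.
Shared true-score variance = 0.3841² = 0.1475 ≈ 0.15.

0.15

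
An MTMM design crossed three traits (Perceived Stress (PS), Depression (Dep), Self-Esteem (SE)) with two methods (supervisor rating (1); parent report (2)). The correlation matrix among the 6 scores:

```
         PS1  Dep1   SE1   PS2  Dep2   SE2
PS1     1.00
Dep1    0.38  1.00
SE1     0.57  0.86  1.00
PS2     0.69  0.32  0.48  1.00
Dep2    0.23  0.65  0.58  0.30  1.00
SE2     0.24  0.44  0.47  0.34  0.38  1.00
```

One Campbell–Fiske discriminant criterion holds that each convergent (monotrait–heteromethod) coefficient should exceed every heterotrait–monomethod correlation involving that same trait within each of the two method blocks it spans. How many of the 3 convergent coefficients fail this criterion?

Each convergent coefficient versus the relevant comparison correlations:
PS (methods 1·2): 0.69 vs {0.38, 0.30, 0.57, 0.34} → pass.
Dep (methods 1·2): 0.65 vs {0.38, 0.30, 0.86, 0.38} → fail.
SE (methods 1·2): 0.47 vs {0.57, 0.34, 0.86, 0.38} → fail.
2 of 3 fail.

2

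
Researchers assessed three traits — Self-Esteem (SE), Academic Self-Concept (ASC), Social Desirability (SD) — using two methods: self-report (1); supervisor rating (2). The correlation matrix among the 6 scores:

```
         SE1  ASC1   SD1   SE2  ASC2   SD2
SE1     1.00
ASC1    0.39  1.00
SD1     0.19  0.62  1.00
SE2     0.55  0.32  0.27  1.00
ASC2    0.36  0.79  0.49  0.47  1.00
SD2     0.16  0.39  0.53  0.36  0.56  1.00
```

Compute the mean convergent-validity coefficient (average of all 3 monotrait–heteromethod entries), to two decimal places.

0.62

Convergent values: 0.55, 0.79, 0.53; mean = 1.87/3 = 0.62.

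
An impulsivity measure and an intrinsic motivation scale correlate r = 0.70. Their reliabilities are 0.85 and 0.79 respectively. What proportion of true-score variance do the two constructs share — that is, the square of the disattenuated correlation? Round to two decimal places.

0.73

Disattenuated r = 0.70 / √(0.85 × 0.79) = 0.70 / 0.8195 = 0.8542.
Shared true-score variance = 0.8542² = 0.7297 ≈ 0.73.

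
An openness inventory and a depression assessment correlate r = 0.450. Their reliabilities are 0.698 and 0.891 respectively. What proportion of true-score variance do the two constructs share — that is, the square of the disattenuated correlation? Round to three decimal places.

Disattenuated r = 0.450 / √(0.698 × 0.891) = 0.450 / 0.7886 = 0.5706.
Shared true-score variance = 0.5706² = 0.3256 ≈ 0.326.

0.326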